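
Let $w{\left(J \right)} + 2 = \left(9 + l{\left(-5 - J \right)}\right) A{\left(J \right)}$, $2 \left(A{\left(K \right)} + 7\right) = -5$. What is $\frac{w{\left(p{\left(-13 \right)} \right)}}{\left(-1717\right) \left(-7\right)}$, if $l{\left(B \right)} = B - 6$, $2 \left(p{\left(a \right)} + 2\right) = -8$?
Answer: $- \frac{40}{12019} \approx -0.0033281$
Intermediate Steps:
$A{\left(K \right)} = - \frac{19}{2}$ ($A{\left(K \right)} = -7 + \frac{1}{2} \left(-5\right) = -7 - \frac{5}{2} = - \frac{19}{2}$)
$p{\left(a \right)} = -6$ ($p{\left(a \right)} = -2 + \frac{1}{2} \left(-8\right) = -2 - 4 = -6$)
$l{\left(B \right)} = -6 + B$ ($l{\left(B \right)} = B - 6 = -6 + B$)
$w{\left(J \right)} = 17 + \frac{19 J}{2}$ ($w{\left(J \right)} = -2 + \left(9 - \left(11 + J\right)\right) \left(- \frac{19}{2}\right) = -2 + \left(-2 - J\right) \left(- \frac{19}{2}\right) = -2 + \left(19 + \frac{19 J}{2}\right) = 17 + \frac{19 J}{2}$)
$\frac{w{\left(p{\left(-13 \right)} \right)}}{\left(-1717\right) \left(-7\right)} = \frac{17 + \frac{19}{2} \left(-6\right)}{\left(-1717\right) \left(-7\right)} = \frac{17 - 57}{12019} = \left(-40\right) \frac{1}{12019} = - \frac{40}{12019}$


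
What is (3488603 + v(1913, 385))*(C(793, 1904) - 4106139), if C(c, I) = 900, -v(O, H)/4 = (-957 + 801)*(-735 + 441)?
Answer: -13568418365133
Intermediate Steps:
v(O, H) = -183456 (v(O, H) = -4*(-957 + 801)*(-735 + 441) = -(-624)*(-294) = -4*45864 = -183456)
(3488603 + v(1913, 385))*(C(793, 1904) - 4106139) = (3488603 - 183456)*(900 - 4106139) = 3305147*(-4105239) = -13568418365133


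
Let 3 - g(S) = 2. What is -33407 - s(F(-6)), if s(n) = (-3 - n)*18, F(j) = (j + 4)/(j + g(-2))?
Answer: -166729/5 ≈ -33346.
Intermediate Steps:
g(S) = 1 (g(S) = 3 - 1*2 = 3 - 2 = 1)
F(j) = (4 + j)/(1 + j) (F(j) = (j + 4)/(j + 1) = (4 + j)/(1 + j))
s(n) = -54 - 18*n
-33407 - s(F(-6)) = -33407 - (-54 - 18*(4 - 6)/(1 - 6)) = -33407 - (-54 - 18*(-2)/(-5)) = -33407 - (-54 - (-18)*(-2)/5) = -33407 - (-54 - 18*⅖) = -33407 - (-54 - 36/5) = -33407 - 1*(-306/5) = -33407 + 306/5 = -166729/5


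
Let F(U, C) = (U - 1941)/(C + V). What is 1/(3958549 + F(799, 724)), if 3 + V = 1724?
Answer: 2445/9678651163 ≈ 2.5262e-7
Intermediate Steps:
V = 1721 (V = -3 + 1724 = 1721)
F(U, C) = (-1941 + U)/(1721 + C) (F(U, C) = (U - 1941)/(C + 1721) = (-1941 + U)/(1721 + C))
1/(3958549 + F(799, 724)) = 1/(3958549 + (-1941 + 799)/(1721 + 724)) = 1/(3958549 - 1142/2445) = 1/(9678651163/2445) = 2445/9678651163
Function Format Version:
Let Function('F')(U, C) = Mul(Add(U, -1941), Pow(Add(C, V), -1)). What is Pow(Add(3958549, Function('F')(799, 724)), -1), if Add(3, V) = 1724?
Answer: Rational(2445, 9678651163) ≈ 2.5262e-7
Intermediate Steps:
V = 1721 (V = Add(-3, 1724) = 1721)
Function('F')(U, C) = Mul(Pow(Add(1721, C), -1), Add(-1941, U)) (Function('F')(U, C) = Mul(Add(U, -1941), Pow(Add(C, 1721), -1)) = Mul(Add(-1941, U), Pow(Add(1721, C), -1)) = Mul(Pow(Add(1721, C), -1), Add(-1941, U)))
Pow(Add(3958549, Function('F')(799, 724)), -1) = Pow(Add(3958549, Mul(Pow(Add(1721, 724), -1), Add(-1941, 799))), -1) = Pow(Add(3958549, Mul(Pow(2445, -1), -1142)), -1) = Pow(Add(3958549, Mul(Rational(1, 2445), -1142)), -1) = Pow(Add(3958549, Rational(-1142, 2445)), -1) = Pow(Rational(9678651163, 2445), -1) = Rational(2445, 9678651163)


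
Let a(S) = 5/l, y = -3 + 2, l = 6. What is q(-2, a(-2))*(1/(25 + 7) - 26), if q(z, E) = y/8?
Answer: 831/256 ≈ 3.2461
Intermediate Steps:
y = -1
a(S) = ⅚ (a(S) = 5/6 = 5*(⅙) = ⅚)
q(z, E) = -⅛ (q(z, E) = -1/8 = -1*⅛ = -⅛)
q(-2, a(-2))*(1/(25 + 7) - 26) = -(1/(25 + 7) - 26)/8 = -(1/32 - 26)/8 = -⅛*(-831/32) = 831/256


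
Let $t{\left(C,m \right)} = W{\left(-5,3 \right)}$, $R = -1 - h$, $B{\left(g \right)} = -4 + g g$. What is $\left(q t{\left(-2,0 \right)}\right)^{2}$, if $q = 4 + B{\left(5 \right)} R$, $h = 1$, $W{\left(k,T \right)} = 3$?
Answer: $12996$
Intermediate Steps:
$B{\left(g \right)} = -4 + g^{2}$
$R = -2$ ($R = -1 - 1 = -2$)
$q = -38$ ($q = 4 + \left(-4 + 5^{2}\right) \left(-2\right) = 4 + \left(-4 + 25\right) \left(-2\right) = 4 + 21 \left(-2\right) = 4 - 42 = -38$)
$t{\left(C,m \right)} = 3$
$\left(q t{\left(-2,0 \right)}\right)^{2} = \left(\left(-38\right) 3\right)^{2} = \left(-114\right)^{2} = 12996$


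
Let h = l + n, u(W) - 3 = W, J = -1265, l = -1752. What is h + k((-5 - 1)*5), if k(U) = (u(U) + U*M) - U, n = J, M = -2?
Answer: -2954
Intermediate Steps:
n = -1265
u(W) = 3 + W
h = -3017 (h = -1752 - 1265 = -3017)
k(U) = 3 - 2*U (k(U) = ((3 + U) + U*(-2)) - U = ((3 + U) - 2*U) - U = (3 - U) - U = 3 - 2*U)
h + k((-5 - 1)*5) = -3017 + (3 - 2*(-5 - 1)*5) = -3017 + (3 - (-12)*5) = -3017 + (3 - 2*(-30)) = -3017 + (3 + 60) = -3017 + 63 = -2954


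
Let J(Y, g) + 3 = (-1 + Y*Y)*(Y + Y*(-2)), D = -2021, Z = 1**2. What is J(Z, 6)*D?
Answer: 6063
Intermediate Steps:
Z = 1
J(Y, g) = -3 - Y*(-1 + Y**2) (J(Y, g) = -3 + (-1 + Y*Y)*(Y + Y*(-2)) = -3 + (-1 + Y**2)*(Y - 2*Y) = -3 + (-1 + Y**2)*(-Y) = -3 - Y*(-1 + Y**2))
J(Z, 6)*D = (-3 + 1 - 1*1**3)*(-2021) = (-3 + 1 - 1*1)*(-2021) = (-3 + 1 - 1)*(-2021) = -3*(-2021) = 6063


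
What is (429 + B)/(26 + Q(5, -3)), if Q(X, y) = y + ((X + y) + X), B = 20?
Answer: 449/30 ≈ 14.967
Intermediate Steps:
Q(X, y) = 2*X + 2*y (Q(X, y) = y + (y + 2*X) = 2*X + 2*y)
(429 + B)/(26 + Q(5, -3)) = (429 + 20)/(26 + (2*5 + 2*(-3))) = 449/(26 + (10 - 6)) = 449/(26 + 4) = 449/30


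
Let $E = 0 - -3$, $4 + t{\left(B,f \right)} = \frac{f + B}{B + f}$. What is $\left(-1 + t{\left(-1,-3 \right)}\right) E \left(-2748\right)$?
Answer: $32976$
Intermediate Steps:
$t{\left(B,f \right)} = -3$ ($t{\left(B,f \right)} = -4 + \frac{f + B}{B + f} = -4 + \frac{B + f}{B + f} = -4 + 1 = -3$)
$E = 3$ ($E = 0 + 3 = 3$)
$\left(-1 + t{\left(-1,-3 \right)}\right) E \left(-2748\right) = \left(-1 - 3\right) 3 \left(-2748\right) = \left(-4\right) 3 \left(-2748\right) = \left(-12\right) \left(-2748\right) = 32976$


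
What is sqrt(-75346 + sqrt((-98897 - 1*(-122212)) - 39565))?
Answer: sqrt(-75346 + 25*I*sqrt(26)) ≈ 0.232 + 274.49*I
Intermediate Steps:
sqrt(-75346 + sqrt((-98897 - 1*(-122212)) - 39565)) = sqrt(-75346 + sqrt((-98897 + 122212) - 39565)) = sqrt(-75346 + sqrt(23315 - 39565)) = sqrt(-75346 + sqrt(-16250)) = sqrt(-75346 + 25*I*sqrt(26))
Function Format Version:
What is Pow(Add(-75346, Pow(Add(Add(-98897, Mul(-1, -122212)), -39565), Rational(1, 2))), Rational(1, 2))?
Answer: Pow(Add(-75346, Mul(25, I, Pow(26, Rational(1, 2)))), Rational(1, 2)) ≈ Add(0.232, Mul(274.49, I))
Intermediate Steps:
Pow(Add(-75346, Pow(Add(Add(-98897, Mul(-1, -122212)), -39565), Rational(1, 2))), Rational(1, 2)) = Pow(Add(-75346, Pow(Add(Add(-98897, 122212), -39565), Rational(1, 2))), Rational(1, 2)) = Pow(Add(-75346, Pow(Add(23315, -39565), Rational(1, 2))), Rational(1, 2)) = Pow(Add(-75346, Pow(-16250, Rational(1, 2))), Rational(1, 2)) = Pow(Add(-75346, Mul(25, I, Pow(26, Rational(1, 2)))), Rational(1, 2))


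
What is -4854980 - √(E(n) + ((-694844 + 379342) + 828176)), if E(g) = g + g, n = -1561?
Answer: -4854980 - 4*√31847 ≈ -4.8557e+6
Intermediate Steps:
E(g) = 2*g
-4854980 - √(E(n) + ((-694844 + 379342) + 828176)) = -4854980 - √(2*(-1561) + ((-694844 + 379342) + 828176)) = -4854980 - √(-3122 + (-315502 + 828176)) = -4854980 - √(-3122 + 512674) = -4854980 - √509552 = -4854980 - 4*√31847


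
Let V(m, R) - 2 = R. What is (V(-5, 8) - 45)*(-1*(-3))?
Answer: -105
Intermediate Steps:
V(m, R) = 2 + R
(V(-5, 8) - 45)*(-1*(-3)) = ((2 + 8) - 45)*(-1*(-3)) = (10 - 45)*3 = -35*3 = -105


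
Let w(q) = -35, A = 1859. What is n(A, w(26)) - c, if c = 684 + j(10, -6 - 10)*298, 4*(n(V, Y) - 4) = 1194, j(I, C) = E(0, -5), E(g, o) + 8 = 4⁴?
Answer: -148571/2 ≈ -74286.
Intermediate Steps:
E(g, o) = 248 (E(g, o) = -8 + 4⁴ = -8 + 256 = 248)
j(I, C) = 248
n(V, Y) = 605/2 (n(V, Y) = 4 + (¼)*1194 = 4 + 597/2 = 605/2)
c = 74588 (c = 684 + 248*298 = 684 + 73904 = 74588)
n(A, w(26)) - c = 605/2 - 1*74588 = 605/2 - 74588 = -148571/2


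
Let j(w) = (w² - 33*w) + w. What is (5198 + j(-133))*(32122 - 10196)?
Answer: 595137418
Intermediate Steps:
j(w) = w² - 32*w
(5198 + j(-133))*(32122 - 10196) = (5198 - 133*(-32 - 133))*(32122 - 10196) = (5198 - 133*(-165))*21926 = (5198 + 21945)*21926 = 27143*21926 = 595137418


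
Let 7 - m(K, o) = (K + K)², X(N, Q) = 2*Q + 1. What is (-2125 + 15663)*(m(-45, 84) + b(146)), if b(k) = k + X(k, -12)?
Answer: -107897860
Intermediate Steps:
X(N, Q) = 1 + 2*Q
m(K, o) = 7 - 4*K² (m(K, o) = 7 - (K + K)² = 7 - (2*K)² = 7 - 4*K²)
b(k) = -23 + k (b(k) = k + (1 + 2*(-12)) = k + (1 - 24) = k - 23 = -23 + k)
(-2125 + 15663)*(m(-45, 84) + b(146)) = (-2125 + 15663)*((7 - 4*(-45)²) + (-23 + 146)) = 13538*((7 - 4*2025) + 123) = 13538*((7 - 8100) + 123) = 13538*(-8093 + 123) = 13538*(-7970) = -107897860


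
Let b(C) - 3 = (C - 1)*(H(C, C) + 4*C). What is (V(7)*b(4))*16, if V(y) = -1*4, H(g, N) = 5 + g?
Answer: -4992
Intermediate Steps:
V(y) = -4
b(C) = 3 + (-1 + C)*(5 + 5*C) (b(C) = 3 + (C - 1)*((5 + C) + 4*C) = 3 + (-1 + C)*(5 + 5*C))
(V(7)*b(4))*16 = -4*(-2 + 5*4**2)*16 = -4*(-2 + 5*16)*16 = -4*(-2 + 80)*16 = -4*78*16 = -312*16 = -4992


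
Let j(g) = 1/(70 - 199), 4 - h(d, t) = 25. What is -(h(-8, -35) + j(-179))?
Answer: 2710/129 ≈ 21.008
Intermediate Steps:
h(d, t) = -21 (h(d, t) = 4 - 1*25 = 4 - 25 = -21)
j(g) = -1/129 (j(g) = 1/(-129) = -1/129)
-(h(-8, -35) + j(-179)) = -(-21 - 1/129) = -1*(-2710/129) = 2710/129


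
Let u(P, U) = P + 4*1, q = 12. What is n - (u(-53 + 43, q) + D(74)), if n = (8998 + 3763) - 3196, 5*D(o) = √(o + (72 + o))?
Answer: 9571 - 2*√55/5 ≈ 9568.0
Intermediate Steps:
u(P, U) = 4 + P (u(P, U) = P + 4 = 4 + P)
D(o) = √(72 + 2*o)/5 (D(o) = √(o + (72 + o))/5 = √(72 + 2*o)/5)
n = 9565 (n = 12761 - 3196 = 9565)
n - (u(-53 + 43, q) + D(74)) = 9565 - ((4 + (-53 + 43)) + √(72 + 2*74)/5) = 9565 - ((4 - 10) + √(72 + 148)/5) = 9565 - (-6 + √220/5) = 9565 - (-6 + (2*√55)/5) = 9565 - (-6 + 2*√55/5) = 9565 + (6 - 2*√55/5) = 9571 - 2*√55/5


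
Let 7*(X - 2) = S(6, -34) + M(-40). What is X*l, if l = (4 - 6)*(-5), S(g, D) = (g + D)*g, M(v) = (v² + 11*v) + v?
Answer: 1380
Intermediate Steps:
M(v) = v² + 12*v
S(g, D) = g*(D + g) (S(g, D) = (D + g)*g = g*(D + g))
X = 138 (X = 2 + (6*(-34 + 6) - 40*(12 - 40))/7 = 2 + (6*(-28) - 40*(-28))/7 = 2 + (-168 + 1120)/7 = 2 + (⅐)*952 = 2 + 136 = 138)
l = 10 (l = -2*(-5) = 10)
X*l = 138*10 = 1380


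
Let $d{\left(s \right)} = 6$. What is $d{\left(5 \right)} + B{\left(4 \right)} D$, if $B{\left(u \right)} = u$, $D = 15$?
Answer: $66$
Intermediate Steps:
$d{\left(5 \right)} + B{\left(4 \right)} D = 6 + 4 \cdot 15 = 6 + 60 = 66$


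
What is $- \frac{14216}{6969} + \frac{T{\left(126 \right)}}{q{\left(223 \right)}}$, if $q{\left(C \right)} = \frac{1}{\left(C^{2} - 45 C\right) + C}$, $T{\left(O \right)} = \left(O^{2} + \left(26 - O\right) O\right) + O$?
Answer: $\frac{946373697130}{6969} \approx 1.358 \cdot 10^{8}$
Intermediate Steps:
$T{\left(O \right)} = O + O^{2} + O \left(26 - O\right)$ ($T{\left(O \right)} = \left(O^{2} + O \left(26 - O\right)\right) + O = O + O^{2} + O \left(26 - O\right)$)
$q{\left(C \right)} = \frac{1}{C^{2} - 44 C}$
$- \frac{14216}{6969} + \frac{T{\left(126 \right)}}{q{\left(223 \right)}} = - \frac{14216}{6969} + \frac{27 \cdot 126}{\frac{1}{223} \frac{1}{-44 + 223}} = \left(-14216\right) \frac{1}{6969} + \frac{3402}{\frac{1}{223} \cdot \frac{1}{179}} = - \frac{14216}{6969} + \frac{3402}{\frac{1}{223} \cdot \frac{1}{179}} = - \frac{14216}{6969} + 3402 \frac{1}{\frac{1}{39917}} = - \frac{14216}{6969} + 3402 \cdot 39917 = - \frac{14216}{6969} + 135797634 = \frac{946373697130}{6969}$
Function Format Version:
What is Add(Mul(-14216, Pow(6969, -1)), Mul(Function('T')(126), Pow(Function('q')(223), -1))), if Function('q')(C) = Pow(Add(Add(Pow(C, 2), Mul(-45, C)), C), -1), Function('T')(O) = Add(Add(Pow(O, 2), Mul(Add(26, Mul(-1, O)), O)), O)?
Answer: Rational(946373697130, 6969) ≈ 1.3580e+8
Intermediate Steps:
Function('T')(O) = Add(O, Pow(O, 2), Mul(O, Add(26, Mul(-1, O)))) (Function('T')(O) = Add(Add(Pow(O, 2), Mul(O, Add(26, Mul(-1, O)))), O) = Add(O, Pow(O, 2), Mul(O, Add(26, Mul(-1, O)))))
Function('q')(C) = Pow(Add(Pow(C, 2), Mul(-44, C)), -1)
Add(Mul(-14216, Pow(6969, -1)), Mul(Function('T')(126), Pow(Function('q')(223), -1))) = Add(Mul(-14216, Pow(6969, -1)), Mul(Mul(27, 126), Pow(Mul(Pow(223, -1), Pow(Add(-44, 223), -1)), -1))) = Add(Mul(-14216, Rational(1, 6969)), Mul(3402, Pow(Mul(Rational(1, 223), Pow(179, -1)), -1))) = Add(Rational(-14216, 6969), Mul(3402, Pow(Mul(Rational(1, 223), Rational(1, 179)), -1))) = Add(Rational(-14216, 6969), Mul(3402, Pow(Rational(1, 39917), -1))) = Add(Rational(-14216, 6969), Mul(3402, 39917)) = Add(Rational(-14216, 6969), 135797634) = Rational(946373697130, 6969)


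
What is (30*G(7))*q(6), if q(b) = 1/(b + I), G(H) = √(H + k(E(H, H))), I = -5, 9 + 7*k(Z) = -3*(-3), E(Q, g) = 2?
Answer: 30*√7 ≈ 79.373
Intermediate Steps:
k(Z) = 0 (k(Z) = -9/7 + (-3*(-3))/7 = -9/7 + (⅐)*9 = -9/7 + 9/7 = 0)
G(H) = √H (G(H) = √(H + 0) = √H)
q(b) = 1/(-5 + b) (q(b) = 1/(b - 5) = 1/(-5 + b))
(30*G(7))*q(6) = (30*√7)/(-5 + 6) = (30*√7)/1 = (30*√7)*1 = 30*√7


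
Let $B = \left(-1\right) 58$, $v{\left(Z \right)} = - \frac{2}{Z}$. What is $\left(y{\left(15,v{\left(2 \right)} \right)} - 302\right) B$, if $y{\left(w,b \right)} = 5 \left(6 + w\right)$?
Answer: $11426$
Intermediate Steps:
$y{\left(w,b \right)} = 30 + 5 w$
$B = -58$
$\left(y{\left(15,v{\left(2 \right)} \right)} - 302\right) B = \left(\left(30 + 5 \cdot 15\right) - 302\right) \left(-58\right) = \left(\left(30 + 75\right) - 302\right) \left(-58\right) = \left(105 - 302\right) \left(-58\right) = \left(-197\right) \left(-58\right) = 11426$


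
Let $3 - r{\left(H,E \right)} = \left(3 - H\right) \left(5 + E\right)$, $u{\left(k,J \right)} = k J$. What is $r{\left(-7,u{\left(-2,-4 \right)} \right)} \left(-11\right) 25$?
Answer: $34925$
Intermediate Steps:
$u{\left(k,J \right)} = J k$
$r{\left(H,E \right)} = 3 - \left(3 - H\right) \left(5 + E\right)$
$r{\left(-7,u{\left(-2,-4 \right)} \right)} \left(-11\right) 25 = \left(-12 - 3 \left(\left(-4\right) \left(-2\right)\right) + 5 \left(-7\right) + \left(-4\right) \left(-2\right) \left(-7\right)\right) \left(-11\right) 25 = \left(-12 - 24 - 35 + 8 \left(-7\right)\right) \left(-11\right) 25 = \left(-12 - 24 - 35 - 56\right) \left(-11\right) 25 = \left(-127\right) \left(-11\right) 25 = 1397 \cdot 25 = 34925$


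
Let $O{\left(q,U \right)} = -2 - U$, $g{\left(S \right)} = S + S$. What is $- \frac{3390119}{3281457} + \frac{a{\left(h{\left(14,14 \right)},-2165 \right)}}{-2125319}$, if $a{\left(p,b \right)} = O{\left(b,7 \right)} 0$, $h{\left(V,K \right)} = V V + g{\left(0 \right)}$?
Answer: $- \frac{3390119}{3281457} \approx -1.0331$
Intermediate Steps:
$g{\left(S \right)} = 2 S$
$h{\left(V,K \right)} = V^{2}$ ($h{\left(V,K \right)} = V V + 2 \cdot 0 = V^{2} + 0 = V^{2}$)
$a{\left(p,b \right)} = 0$ ($a{\left(p,b \right)} = \left(-2 - 7\right) 0 = \left(-9\right) 0 = 0$)
$- \frac{3390119}{3281457} + \frac{a{\left(h{\left(14,14 \right)},-2165 \right)}}{-2125319} = - \frac{3390119}{3281457} + \frac{0}{-2125319} = \left(-3390119\right) \frac{1}{3281457} + 0 \left(- \frac{1}{2125319}\right) = - \frac{3390119}{3281457} + 0 = - \frac{3390119}{3281457}$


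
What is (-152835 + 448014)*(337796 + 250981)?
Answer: 173794606083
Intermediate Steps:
(-152835 + 448014)*(337796 + 250981) = 295179*588777 = 173794606083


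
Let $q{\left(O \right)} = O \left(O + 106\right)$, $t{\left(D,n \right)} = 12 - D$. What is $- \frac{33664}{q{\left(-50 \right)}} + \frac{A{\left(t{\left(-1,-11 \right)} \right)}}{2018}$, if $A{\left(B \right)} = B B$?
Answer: $\frac{4275447}{353150} \approx 12.107$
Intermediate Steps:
$A{\left(B \right)} = B^{2}$
$q{\left(O \right)} = O \left(106 + O\right)$
$- \frac{33664}{q{\left(-50 \right)}} + \frac{A{\left(t{\left(-1,-11 \right)} \right)}}{2018} = - \frac{33664}{\left(-50\right) \left(106 - 50\right)} + \frac{\left(12 - -1\right)^{2}}{2018} = - \frac{33664}{\left(-50\right) 56} + \left(12 + 1\right)^{2} \cdot \frac{1}{2018} = - \frac{33664}{-2800} + 13^{2} \cdot \frac{1}{2018} = \left(-33664\right) \left(- \frac{1}{2800}\right) + 169 \cdot \frac{1}{2018} = \frac{2104}{175} + \frac{169}{2018} = \frac{4275447}{353150}$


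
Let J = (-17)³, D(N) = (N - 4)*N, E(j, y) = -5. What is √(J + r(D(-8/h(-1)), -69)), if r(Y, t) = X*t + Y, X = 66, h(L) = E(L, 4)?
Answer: I*√236771/5 ≈ 97.318*I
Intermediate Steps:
h(L) = -5
D(N) = N*(-4 + N) (D(N) = (-4 + N)*N = N*(-4 + N))
J = -4913
r(Y, t) = Y + 66*t (r(Y, t) = 66*t + Y = Y + 66*t)
√(J + r(D(-8/h(-1)), -69)) = √(-4913 + ((-8/(-5))*(-4 - 8/(-5)) + 66*(-69))) = √(-4913 + ((-8*(-⅕))*(-4 - 8*(-⅕)) - 4554)) = √(-4913 + (8*(-4 + 8/5)/5 - 4554)) = √(-4913 + ((8/5)*(-12/5) - 4554)) = √(-4913 + (-96/25 - 4554)) = √(-4913 - 113946/25) = √(-236771/25) = I*√236771/5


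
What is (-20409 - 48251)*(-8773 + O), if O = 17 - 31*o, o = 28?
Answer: 660783840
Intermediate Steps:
O = -851 (O = 17 - 31*28 = 17 - 868 = -851)
(-20409 - 48251)*(-8773 + O) = (-20409 - 48251)*(-8773 - 851) = -68660*(-9624) = 660783840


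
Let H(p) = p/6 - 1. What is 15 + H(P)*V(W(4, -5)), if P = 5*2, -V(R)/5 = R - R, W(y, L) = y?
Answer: 15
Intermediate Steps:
V(R) = 0 (V(R) = -5*(R - R) = -5*0 = 0)
P = 10
H(p) = -1 + p/6 (H(p) = p/6 - 1 = -1 + p/6)
15 + H(P)*V(W(4, -5)) = 15 + (-1 + (⅙)*10)*0 = 15 + (-1 + 5/3)*0 = 15 + (⅔)*0 = 15 + 0 = 15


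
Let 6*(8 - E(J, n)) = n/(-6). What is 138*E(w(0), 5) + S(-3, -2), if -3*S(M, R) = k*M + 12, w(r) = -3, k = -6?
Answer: 6679/6 ≈ 1113.2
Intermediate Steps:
S(M, R) = -4 + 2*M (S(M, R) = -(-6*M + 12)/3 = -(12 - 6*M)/3 = -4 + 2*M)
E(J, n) = 8 + n/36 (E(J, n) = 8 - n/(6*(-6)) = 8 - n*(-1)/(6*6) = 8 - (-1)*n/36 = 8 + n/36)
138*E(w(0), 5) + S(-3, -2) = 138*(8 + (1/36)*5) + (-4 + 2*(-3)) = 138*(8 + 5/36) + (-4 - 6) = 138*(293/36) - 10 = 6739/6 - 10 = 6679/6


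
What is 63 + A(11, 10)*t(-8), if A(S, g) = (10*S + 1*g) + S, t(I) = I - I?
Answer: 63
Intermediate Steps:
t(I) = 0
A(S, g) = g + 11*S (A(S, g) = (10*S + g) + S = (g + 10*S) + S = g + 11*S)
63 + A(11, 10)*t(-8) = 63 + (10 + 11*11)*0 = 63 + (10 + 121)*0 = 63 + 131*0 = 63 + 0 = 63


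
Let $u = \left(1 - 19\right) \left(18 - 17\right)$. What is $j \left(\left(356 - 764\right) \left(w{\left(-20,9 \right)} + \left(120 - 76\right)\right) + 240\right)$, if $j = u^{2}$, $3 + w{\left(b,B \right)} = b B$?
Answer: $18452448$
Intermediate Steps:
$u = -18$ ($u = \left(-18\right) 1 = -18$)
$w{\left(b,B \right)} = -3 + B b$ ($w{\left(b,B \right)} = -3 + b B = -3 + B b$)
$j = 324$ ($j = \left(-18\right)^{2} = 324$)
$j \left(\left(356 - 764\right) \left(w{\left(-20,9 \right)} + \left(120 - 76\right)\right) + 240\right) = 324 \left(\left(356 - 764\right) \left(\left(-3 + 9 \left(-20\right)\right) + \left(120 - 76\right)\right) + 240\right) = 324 \left(- 408 \left(\left(-3 - 180\right) + \left(120 - 76\right)\right) + 240\right) = 324 \left(- 408 \left(-183 + 44\right) + 240\right) = 324 \left(\left(-408\right) \left(-139\right) + 240\right) = 324 \left(56712 + 240\right) = 324 \cdot 56952 = 18452448$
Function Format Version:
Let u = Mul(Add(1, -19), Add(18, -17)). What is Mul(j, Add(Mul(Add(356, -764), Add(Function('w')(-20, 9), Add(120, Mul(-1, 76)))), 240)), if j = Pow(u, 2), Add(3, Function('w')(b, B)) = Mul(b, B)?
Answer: 18452448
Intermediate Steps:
u = -18 (u = Mul(-18, 1) = -18)
Function('w')(b, B) = Add(-3, Mul(B, b)) (Function('w')(b, B) = Add(-3, Mul(b, B)) = Add(-3, Mul(B, b)))
j = 324 (j = Pow(-18, 2) = 324)
Mul(j, Add(Mul(Add(356, -764), Add(Function('w')(-20, 9), Add(120, Mul(-1, 76)))), 240)) = Mul(324, Add(Mul(Add(356, -764), Add(Add(-3, Mul(9, -20)), Add(120, Mul(-1, 76)))), 240)) = Mul(324, Add(Mul(-408, Add(Add(-3, -180), Add(120, -76))), 240)) = Mul(324, Add(Mul(-408, Add(-183, 44)), 240)) = Mul(324, Add(Mul(-408, -139), 240)) = Mul(324, Add(56712, 240)) = Mul(324, 56952) = 18452448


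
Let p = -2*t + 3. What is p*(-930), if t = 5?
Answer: 6510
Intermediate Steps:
p = -7 (p = -2*5 + 3 = -10 + 3 = -7)
p*(-930) = -7*(-930) = 6510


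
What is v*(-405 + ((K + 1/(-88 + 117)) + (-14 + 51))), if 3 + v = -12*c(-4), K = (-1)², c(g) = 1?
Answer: 159630/29 ≈ 5504.5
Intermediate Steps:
K = 1
v = -15 (v = -3 - 12*1 = -3 - 12 = -15)
v*(-405 + ((K + 1/(-88 + 117)) + (-14 + 51))) = -15*(-405 + ((1 + 1/(-88 + 117)) + (-14 + 51))) = -15*(-405 + ((1 + 1/29) + 37)) = -15*(-405 + (30/29 + 37)) = -15*(-405 + 1103/29) = -15*(-10642/29) = 159630/29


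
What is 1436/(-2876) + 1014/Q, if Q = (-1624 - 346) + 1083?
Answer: -1047499/637753 ≈ -1.6425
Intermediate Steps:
Q = -887 (Q = -1970 + 1083 = -887)
1436/(-2876) + 1014/Q = 1436/(-2876) + 1014/(-887) = 1436*(-1/2876) + 1014*(-1/887) = -359/719 - 1014/887 = -1047499/637753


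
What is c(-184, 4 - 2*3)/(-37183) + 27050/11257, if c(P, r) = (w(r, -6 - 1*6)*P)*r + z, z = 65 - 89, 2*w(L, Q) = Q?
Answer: 1030925774/418569031 ≈ 2.4630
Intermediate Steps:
w(L, Q) = Q/2
z = -24
c(P, r) = -24 - 6*P*r (c(P, r) = (((-6 - 1*6)/2)*P)*r - 24 = (((-6 - 6)/2)*P)*r - 24 = (((1/2)*(-12))*P)*r - 24 = (-6*P)*r - 24 = -6*P*r - 24 = -24 - 6*P*r)
c(-184, 4 - 2*3)/(-37183) + 27050/11257 = (-24 - 6*(-184)*(4 - 2*3))/(-37183) + 27050/11257 = (-24 - 6*(-184)*(4 - 6))*(-1/37183) + 27050*(1/11257) = (-24 - 6*(-184)*(-2))*(-1/37183) + 27050/11257 = (-24 - 2208)*(-1/37183) + 27050/11257 = -2232*(-1/37183) + 27050/11257 = 2232/37183 + 27050/11257 = 1030925774/418569031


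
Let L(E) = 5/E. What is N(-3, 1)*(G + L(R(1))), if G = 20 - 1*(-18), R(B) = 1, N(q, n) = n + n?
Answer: 86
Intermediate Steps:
N(q, n) = 2*n
G = 38 (G = 20 + 18 = 38)
N(-3, 1)*(G + L(R(1))) = (2*1)*(38 + 5/1) = 2*(38 + 5*1) = 2*(38 + 5) = 2*43 = 86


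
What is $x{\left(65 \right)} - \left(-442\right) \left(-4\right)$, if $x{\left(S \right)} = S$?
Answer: $-1703$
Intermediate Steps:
$x{\left(65 \right)} - \left(-442\right) \left(-4\right) = 65 - \left(-442\right) \left(-4\right) = 65 - 1768 = -1703$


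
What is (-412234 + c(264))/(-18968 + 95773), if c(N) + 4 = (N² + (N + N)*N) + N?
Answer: -202886/76805 ≈ -2.6416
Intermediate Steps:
c(N) = -4 + N + 3*N² (c(N) = -4 + ((N² + (N + N)*N) + N) = -4 + ((N² + (2*N)*N) + N) = -4 + ((N² + 2*N²) + N) = -4 + (3*N² + N) = -4 + (N + 3*N²) = -4 + N + 3*N²)
(-412234 + c(264))/(-18968 + 95773) = (-412234 + (-4 + 264 + 3*264²))/(-18968 + 95773) = (-412234 + (-4 + 264 + 3*69696))/76805 = (-412234 + (-4 + 264 + 209088))*(1/76805) = (-412234 + 209348)*(1/76805) = -202886*1/76805 = -202886/76805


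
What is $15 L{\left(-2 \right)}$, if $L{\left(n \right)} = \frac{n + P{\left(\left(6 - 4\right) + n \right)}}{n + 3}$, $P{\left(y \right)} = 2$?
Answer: $0$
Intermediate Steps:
$L{\left(n \right)} = \frac{2 + n}{3 + n}$ ($L{\left(n \right)} = \frac{n + 2}{n + 3} = \frac{2 + n}{3 + n}$)
$15 L{\left(-2 \right)} = 15 \frac{2 - 2}{3 - 2} = 15 \cdot 1^{-1} \cdot 0 = 15 \cdot 1 \cdot 0 = 15 \cdot 0 = 0$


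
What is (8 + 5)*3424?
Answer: 44512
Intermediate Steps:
(8 + 5)*3424 = 13*3424 = 44512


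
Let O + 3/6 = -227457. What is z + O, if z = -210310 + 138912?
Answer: -597711/2 ≈ -2.9886e+5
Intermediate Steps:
O = -454915/2 (O = -½ - 227457 = -454915/2 ≈ -2.2746e+5)
z = -71398
z + O = -71398 - 454915/2 = -597711/2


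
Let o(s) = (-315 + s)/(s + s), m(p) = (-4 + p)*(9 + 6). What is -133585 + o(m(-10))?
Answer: -534335/4 ≈ -1.3358e+5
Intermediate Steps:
m(p) = -60 + 15*p (m(p) = (-4 + p)*15 = -60 + 15*p)
o(s) = (-315 + s)/(2*s) (o(s) = (-315 + s)/((2*s)) = (-315 + s)*(1/(2*s)) = (-315 + s)/(2*s))
-133585 + o(m(-10)) = -133585 + (-315 + (-60 + 15*(-10)))/(2*(-60 + 15*(-10))) = -133585 + (-315 + (-60 - 150))/(2*(-60 - 150)) = -133585 + (½)*(-315 - 210)/(-210) = -133585 + (½)*(-1/210)*(-525) = -133585 + 5/4 = -534335/4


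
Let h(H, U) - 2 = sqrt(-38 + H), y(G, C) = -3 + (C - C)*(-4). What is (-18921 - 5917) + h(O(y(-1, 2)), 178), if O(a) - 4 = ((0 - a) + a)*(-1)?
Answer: -24836 + I*sqrt(34) ≈ -24836.0 + 5.831*I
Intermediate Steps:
y(G, C) = -3 (y(G, C) = -3 + 0*(-4) = -3 + 0 = -3)
O(a) = 4 (O(a) = 4 + ((0 - a) + a)*(-1) = 4 + (-a + a)*(-1) = 4 + 0*(-1) = 4 + 0 = 4)
h(H, U) = 2 + sqrt(-38 + H)
(-18921 - 5917) + h(O(y(-1, 2)), 178) = (-18921 - 5917) + (2 + sqrt(-38 + 4)) = -24838 + (2 + sqrt(-34)) = -24838 + (2 + I*sqrt(34)) = -24836 + I*sqrt(34)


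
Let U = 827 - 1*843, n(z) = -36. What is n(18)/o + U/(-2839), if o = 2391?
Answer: -21316/2262683 ≈ -0.0094207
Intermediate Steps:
U = -16 (U = 827 - 843 = -16)
n(18)/o + U/(-2839) = -36/2391 - 16/(-2839) = -36*1/2391 - 16*(-1/2839) = -12/797 + 16/2839 = -21316/2262683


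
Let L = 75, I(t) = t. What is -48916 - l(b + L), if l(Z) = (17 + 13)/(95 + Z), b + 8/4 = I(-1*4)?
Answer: -4011127/82 ≈ -48916.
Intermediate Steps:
b = -6 (b = -2 - 1*4 = -2 - 4 = -6)
l(Z) = 30/(95 + Z)
-48916 - l(b + L) = -48916 - 30/(95 + (-6 + 75)) = -48916 - 30/(95 + 69) = -48916 - 30/164 = -48916 - 1*15/82 = -48916 - 15/82 = -4011127/82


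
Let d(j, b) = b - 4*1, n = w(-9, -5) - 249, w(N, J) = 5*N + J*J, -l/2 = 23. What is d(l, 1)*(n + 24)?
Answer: 735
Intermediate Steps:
l = -46 (l = -2*23 = -46)
w(N, J) = J**2 + 5*N (w(N, J) = 5*N + J**2 = J**2 + 5*N)
n = -269 (n = ((-5)**2 + 5*(-9)) - 249 = (25 - 45) - 249 = -20 - 249 = -269)
d(j, b) = -4 + b (d(j, b) = b - 4 = -4 + b)
d(l, 1)*(n + 24) = (-4 + 1)*(-269 + 24) = -3*(-245) = 735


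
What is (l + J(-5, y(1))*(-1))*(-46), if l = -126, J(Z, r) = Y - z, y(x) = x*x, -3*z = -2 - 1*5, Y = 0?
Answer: 17066/3 ≈ 5688.7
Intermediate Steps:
z = 7/3 (z = -(-2 - 1*5)/3 = -(-2 - 5)/3 = -1/3*(-7) = 7/3 ≈ 2.3333)
y(x) = x**2
J(Z, r) = -7/3 (J(Z, r) = 0 - 1*7/3 = 0 - 7/3 = -7/3)
(l + J(-5, y(1))*(-1))*(-46) = (-126 - 7/3*(-1))*(-46) = (-126 + 7/3)*(-46) = -371/3*(-46) = 17066/3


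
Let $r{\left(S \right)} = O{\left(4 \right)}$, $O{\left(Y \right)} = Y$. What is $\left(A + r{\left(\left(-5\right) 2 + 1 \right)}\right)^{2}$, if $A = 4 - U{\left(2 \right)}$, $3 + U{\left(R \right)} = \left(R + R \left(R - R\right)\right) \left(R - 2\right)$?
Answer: $121$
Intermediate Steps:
$r{\left(S \right)} = 4$
$U{\left(R \right)} = -3 + R \left(-2 + R\right)$ ($U{\left(R \right)} = -3 + \left(R + R \left(R - R\right)\right) \left(R - 2\right) = -3 + \left(R + R 0\right) \left(-2 + R\right) = -3 + \left(R + 0\right) \left(-2 + R\right) = -3 + R \left(-2 + R\right)$)
$A = 7$ ($A = 4 - \left(-3 + 2^{2} - 4\right) = 4 - \left(-3 + 4 - 4\right) = 4 - -3 = 4 + 3 = 7$)
$\left(A + r{\left(\left(-5\right) 2 + 1 \right)}\right)^{2} = \left(7 + 4\right)^{2} = 11^{2} = 121$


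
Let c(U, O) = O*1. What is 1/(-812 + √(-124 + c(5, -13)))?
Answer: -812/659481 - I*√137/659481 ≈ -0.0012313 - 1.7748e-5*I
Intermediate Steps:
c(U, O) = O
1/(-812 + √(-124 + c(5, -13))) = 1/(-812 + √(-124 - 13)) = 1/(-812 + √(-137)) = 1/(-812 + I*√137)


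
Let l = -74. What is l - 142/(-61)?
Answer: -4372/61 ≈ -71.672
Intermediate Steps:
l - 142/(-61) = -74 - 142/(-61) = -74 - 142*(-1/61) = -74 + 142/61 = -4372/61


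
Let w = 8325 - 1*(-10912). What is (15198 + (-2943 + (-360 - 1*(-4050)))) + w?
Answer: 35182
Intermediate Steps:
w = 19237 (w = 8325 + 10912 = 19237)
(15198 + (-2943 + (-360 - 1*(-4050)))) + w = (15198 + (-2943 + (-360 - 1*(-4050)))) + 19237 = (15198 + (-2943 + (-360 + 4050))) + 19237 = (15198 + (-2943 + 3690)) + 19237 = (15198 + 747) + 19237 = 15945 + 19237 = 35182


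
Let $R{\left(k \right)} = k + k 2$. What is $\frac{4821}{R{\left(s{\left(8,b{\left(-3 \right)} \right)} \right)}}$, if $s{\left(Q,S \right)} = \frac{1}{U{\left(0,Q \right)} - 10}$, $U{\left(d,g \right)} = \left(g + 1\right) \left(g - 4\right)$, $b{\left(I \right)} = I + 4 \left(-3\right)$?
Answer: $41782$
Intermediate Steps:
$b{\left(I \right)} = -12 + I$ ($b{\left(I \right)} = I - 12 = -12 + I$)
$U{\left(d,g \right)} = \left(1 + g\right) \left(-4 + g\right)$
$s{\left(Q,S \right)} = \frac{1}{-14 + Q^{2} - 3 Q}$ ($s{\left(Q,S \right)} = \frac{1}{\left(-4 + Q^{2} - 3 Q\right) - 10} = \frac{1}{-14 + Q^{2} - 3 Q}$)
$R{\left(k \right)} = 3 k$ ($R{\left(k \right)} = k + 2 k = 3 k$)
$\frac{4821}{R{\left(s{\left(8,b{\left(-3 \right)} \right)} \right)}} = \frac{4821}{3 \frac{1}{-14 + 8^{2} - 24}} = \frac{4821}{3 \frac{1}{-14 + 64 - 24}} = \frac{4821}{3 \cdot \frac{1}{26}} = \frac{4821}{\frac{3}{26}} = 4821 \cdot \frac{26}{3} = 41782$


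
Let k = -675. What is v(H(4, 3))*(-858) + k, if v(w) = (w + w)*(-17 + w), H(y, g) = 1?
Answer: 26781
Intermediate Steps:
v(w) = 2*w*(-17 + w) (v(w) = (2*w)*(-17 + w) = 2*w*(-17 + w))
v(H(4, 3))*(-858) + k = (2*1*(-17 + 1))*(-858) - 675 = (2*1*(-16))*(-858) - 675 = -32*(-858) - 675 = 27456 - 675 = 26781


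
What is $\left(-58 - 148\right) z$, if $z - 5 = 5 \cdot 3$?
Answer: $-4120$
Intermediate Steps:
$z = 20$ ($z = 5 + 5 \cdot 3 = 5 + 15 = 20$)
$\left(-58 - 148\right) z = \left(-58 - 148\right) 20 = \left(-206\right) 20 = -4120$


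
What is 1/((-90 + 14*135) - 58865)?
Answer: -1/57065 ≈ -1.7524e-5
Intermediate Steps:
1/((-90 + 14*135) - 58865) = 1/((-90 + 1890) - 58865) = 1/(1800 - 58865) = 1/(-57065) = -1/57065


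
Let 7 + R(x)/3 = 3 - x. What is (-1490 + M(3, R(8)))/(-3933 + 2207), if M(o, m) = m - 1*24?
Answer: 775/863 ≈ 0.89803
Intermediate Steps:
R(x) = -12 - 3*x (R(x) = -21 + 3*(3 - x) = -21 + (9 - 3*x) = -12 - 3*x)
M(o, m) = -24 + m (M(o, m) = m - 24 = -24 + m)
(-1490 + M(3, R(8)))/(-3933 + 2207) = (-1490 + (-24 + (-12 - 3*8)))/(-3933 + 2207) = (-1490 + (-24 + (-12 - 24)))/(-1726) = (-1490 + (-24 - 36))*(-1/1726) = (-1490 - 60)*(-1/1726) = -1550*(-1/1726) = 775/863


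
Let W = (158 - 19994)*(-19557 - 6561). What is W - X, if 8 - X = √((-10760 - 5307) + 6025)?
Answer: 518076640 + I*√10042 ≈ 5.1808e+8 + 100.21*I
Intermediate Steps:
W = 518076648 (W = -19836*(-26118) = 518076648)
X = 8 - I*√10042 (X = 8 - √((-10760 - 5307) + 6025) = 8 - √(-16067 + 6025) = 8 - √(-10042) = 8 - I*√10042 ≈ 8.0 - 100.21*I)
W - X = 518076648 - (8 - I*√10042) = 518076648 + (-8 + I*√10042) = 518076640 + I*√10042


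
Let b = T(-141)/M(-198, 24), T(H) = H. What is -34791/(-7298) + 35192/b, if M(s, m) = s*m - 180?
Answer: 422232154281/343006 ≈ 1.2310e+6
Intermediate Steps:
M(s, m) = -180 + m*s (M(s, m) = m*s - 180 = -180 + m*s)
b = 47/1644 (b = -141/(-180 + 24*(-198)) = -141/(-180 - 4752) = -141/(-4932) = -141*(-1/4932) = 47/1644 ≈ 0.028589)
-34791/(-7298) + 35192/b = -34791/(-7298) + 35192/(47/1644) = -34791*(-1/7298) + 35192*(1644/47) = 34791/7298 + 57855648/47 = 422232154281/343006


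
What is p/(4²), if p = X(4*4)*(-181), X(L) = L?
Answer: -181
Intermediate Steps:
p = -2896 (p = (4*4)*(-181) = 16*(-181) = -2896)
p/(4²) = -2896/(4²) = -2896/16 = -2896*1/16 = -181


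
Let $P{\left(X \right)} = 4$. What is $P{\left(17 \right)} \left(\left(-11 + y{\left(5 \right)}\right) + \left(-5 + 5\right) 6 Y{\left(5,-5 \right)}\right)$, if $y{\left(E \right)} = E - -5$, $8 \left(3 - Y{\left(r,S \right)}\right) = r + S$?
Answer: $-4$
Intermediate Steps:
$Y{\left(r,S \right)} = 3 - \frac{S}{8} - \frac{r}{8}$ ($Y{\left(r,S \right)} = 3 - \frac{r + S}{8} = 3 - \frac{S + r}{8} = 3 - \left(\frac{S}{8} + \frac{r}{8}\right) = 3 - \frac{S}{8} - \frac{r}{8}$)
$y{\left(E \right)} = 5 + E$ ($y{\left(E \right)} = E + 5 = 5 + E$)
$P{\left(17 \right)} \left(\left(-11 + y{\left(5 \right)}\right) + \left(-5 + 5\right) 6 Y{\left(5,-5 \right)}\right) = 4 \left(\left(-11 + \left(5 + 5\right)\right) + \left(-5 + 5\right) 6 \left(3 - - \frac{5}{8} - \frac{5}{8}\right)\right) = 4 \left(\left(-11 + 10\right) + 0 \cdot 6 \left(3 + \frac{5}{8} - \frac{5}{8}\right)\right) = 4 \left(-1 + 0 \cdot 3\right) = 4 \left(-1 + 0\right) = 4 \left(-1\right) = -4$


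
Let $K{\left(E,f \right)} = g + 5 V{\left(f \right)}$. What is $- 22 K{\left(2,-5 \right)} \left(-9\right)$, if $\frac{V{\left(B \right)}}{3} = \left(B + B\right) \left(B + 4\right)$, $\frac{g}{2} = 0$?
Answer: $29700$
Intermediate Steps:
$g = 0$ ($g = 2 \cdot 0 = 0$)
$V{\left(B \right)} = 6 B \left(4 + B\right)$ ($V{\left(B \right)} = 3 \left(B + B\right) \left(B + 4\right) = 3 \cdot 2 B \left(4 + B\right) = 6 B \left(4 + B\right)$)
$K{\left(E,f \right)} = 30 f \left(4 + f\right)$ ($K{\left(E,f \right)} = 0 + 5 \cdot 6 f \left(4 + f\right) = 0 + 30 f \left(4 + f\right) = 30 f \left(4 + f\right)$)
$- 22 K{\left(2,-5 \right)} \left(-9\right) = - 22 \cdot 30 \left(-5\right) \left(4 - 5\right) \left(-9\right) = - 22 \cdot 30 \left(-5\right) \left(-1\right) \left(-9\right) = \left(-22\right) 150 \left(-9\right) = \left(-3300\right) \left(-9\right) = 29700$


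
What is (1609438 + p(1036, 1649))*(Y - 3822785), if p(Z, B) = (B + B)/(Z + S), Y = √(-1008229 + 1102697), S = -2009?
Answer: -5986404380274660/973 + 3131959752*√23617/973 ≈ -6.1520e+12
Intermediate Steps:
Y = 2*√23617 (Y = √94468 = 2*√23617 ≈ 307.36)
p(Z, B) = 2*B/(-2009 + Z) (p(Z, B) = (B + B)/(Z - 2009) = (2*B)/(-2009 + Z) = 2*B/(-2009 + Z))
(1609438 + p(1036, 1649))*(Y - 3822785) = (1609438 + 2*1649/(-2009 + 1036))*(2*√23617 - 3822785) = (1609438 + 2*1649/(-973))*(-3822785 + 2*√23617) = (1609438 + 2*1649*(-1/973))*(-3822785 + 2*√23617) = (1609438 - 3298/973)*(-3822785 + 2*√23617) = 1565979876*(-3822785 + 2*√23617)/973 = -5986404380274660/973 + 3131959752*√23617/973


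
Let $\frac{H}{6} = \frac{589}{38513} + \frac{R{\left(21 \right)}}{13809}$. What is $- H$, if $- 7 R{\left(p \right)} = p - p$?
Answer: $- \frac{186}{2027} \approx -0.091761$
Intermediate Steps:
$R{\left(p \right)} = 0$ ($R{\left(p \right)} = - \frac{p - p}{7} = \left(- \frac{1}{7}\right) 0 = 0$)
$H = \frac{186}{2027}$ ($H = 6 \left(\frac{589}{38513} + \frac{0}{13809}\right) = 6 \left(589 \cdot \frac{1}{38513} + 0 \cdot \frac{1}{13809}\right) = 6 \left(\frac{31}{2027} + 0\right) = 6 \cdot \frac{31}{2027} = \frac{186}{2027} \approx 0.091761$)
$- H = \left(-1\right) \frac{186}{2027} = - \frac{186}{2027}$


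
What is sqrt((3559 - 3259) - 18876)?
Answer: 12*I*sqrt(129) ≈ 136.29*I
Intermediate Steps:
sqrt((3559 - 3259) - 18876) = sqrt(300 - 18876) = sqrt(-18576) = 12*I*sqrt(129)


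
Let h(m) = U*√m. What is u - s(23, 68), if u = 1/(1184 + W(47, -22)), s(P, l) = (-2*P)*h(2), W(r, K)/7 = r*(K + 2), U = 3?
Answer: -1/5396 + 138*√2 ≈ 195.16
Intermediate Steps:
h(m) = 3*√m
W(r, K) = 7*r*(2 + K) (W(r, K) = 7*(r*(K + 2)) = 7*(r*(2 + K)) = 7*r*(2 + K))
s(P, l) = -6*P*√2 (s(P, l) = (-2*P)*(3*√2) = -6*P*√2)
u = -1/5396 (u = 1/(1184 + 7*47*(2 - 22)) = 1/(1184 + 7*47*(-20)) = 1/(1184 - 6580) = 1/(-5396) = -1/5396 ≈ -0.00018532)
u - s(23, 68) = -1/5396 - (-6)*23*√2 = -1/5396 - (-138)*√2 = -1/5396 + 138*√2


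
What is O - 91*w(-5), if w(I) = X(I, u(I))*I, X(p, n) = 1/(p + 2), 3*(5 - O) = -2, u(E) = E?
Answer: -146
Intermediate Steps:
O = 17/3 (O = 5 - 1/3*(-2) = 5 + 2/3 = 17/3 ≈ 5.6667)
X(p, n) = 1/(2 + p)
w(I) = I/(2 + I)
O - 91*w(-5) = 17/3 - (-455)/(2 - 5) = 17/3 - (-455)/(-3) = 17/3 - (-455)*(-1)/3 = 17/3 - 91*5/3 = 17/3 - 455/3 = -146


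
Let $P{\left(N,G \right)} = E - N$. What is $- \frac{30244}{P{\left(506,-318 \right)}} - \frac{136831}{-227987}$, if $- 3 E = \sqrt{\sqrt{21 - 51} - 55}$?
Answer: $\frac{136831}{227987} + \frac{30244}{506 + \frac{\sqrt{-55 + i \sqrt{30}}}{3}} \approx 60.355 - 0.29222 i$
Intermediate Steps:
$E = - \frac{\sqrt{-55 + i \sqrt{30}}}{3}$ ($E = - \frac{\sqrt{\sqrt{21 - 51} - 55}}{3} = - \frac{\sqrt{\sqrt{-30} - 55}}{3} = - \frac{\sqrt{i \sqrt{30} - 55}}{3} = - \frac{\sqrt{-55 + i \sqrt{30}}}{3} \approx -0.12294 - 2.4751 i$)
$P{\left(N,G \right)} = - N - \frac{\sqrt{-55 + i \sqrt{30}}}{3}$ ($P{\left(N,G \right)} = - \frac{\sqrt{-55 + i \sqrt{30}}}{3} - N = - N - \frac{\sqrt{-55 + i \sqrt{30}}}{3}$)
$- \frac{30244}{P{\left(506,-318 \right)}} - \frac{136831}{-227987} = - \frac{30244}{\left(-1\right) 506 - \frac{\sqrt{-55 + i \sqrt{30}}}{3}} - \frac{136831}{-227987} = - \frac{30244}{-506 - \frac{\sqrt{-55 + i \sqrt{30}}}{3}} - - \frac{136831}{227987} = - \frac{30244}{-506 - \frac{\sqrt{-55 + i \sqrt{30}}}{3}} + \frac{136831}{227987} = \frac{136831}{227987} - \frac{30244}{-506 - \frac{\sqrt{-55 + i \sqrt{30}}}{3}}$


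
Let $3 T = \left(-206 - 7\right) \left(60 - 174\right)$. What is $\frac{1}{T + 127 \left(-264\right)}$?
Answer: $- \frac{1}{25434} \approx -3.9317 \cdot 10^{-5}$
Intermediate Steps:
$T = 8094$ ($T = \frac{\left(-206 - 7\right) \left(60 - 174\right)}{3} = \frac{\left(-213\right) \left(-114\right)}{3} = \frac{1}{3} \cdot 24282 = 8094$)
$\frac{1}{T + 127 \left(-264\right)} = \frac{1}{8094 + 127 \left(-264\right)} = \frac{1}{8094 - 33528} = \frac{1}{-25434} = - \frac{1}{25434}$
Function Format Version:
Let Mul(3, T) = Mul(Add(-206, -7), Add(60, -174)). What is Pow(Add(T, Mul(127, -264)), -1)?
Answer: Rational(-1, 25434) ≈ -3.9317e-5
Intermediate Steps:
T = 8094 (T = Mul(Rational(1, 3), Mul(Add(-206, -7), Add(60, -174))) = Mul(Rational(1, 3), Mul(-213, -114)) = Mul(Rational(1, 3), 24282) = 8094)
Pow(Add(T, Mul(127, -264)), -1) = Pow(Add(8094, Mul(127, -264)), -1) = Pow(Add(8094, -33528), -1) = Pow(-25434, -1) = Rational(-1, 25434)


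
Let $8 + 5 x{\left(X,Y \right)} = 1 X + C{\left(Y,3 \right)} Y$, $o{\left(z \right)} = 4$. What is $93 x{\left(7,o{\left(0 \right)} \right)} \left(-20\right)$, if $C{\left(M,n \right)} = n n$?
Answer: $-13020$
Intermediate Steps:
$C{\left(M,n \right)} = n^{2}$
$x{\left(X,Y \right)} = - \frac{8}{5} + \frac{X}{5} + \frac{9 Y}{5}$ ($x{\left(X,Y \right)} = - \frac{8}{5} + \frac{1 X + 3^{2} Y}{5} = - \frac{8}{5} + \frac{X + 9 Y}{5} = - \frac{8}{5} + \left(\frac{X}{5} + \frac{9 Y}{5}\right) = - \frac{8}{5} + \frac{X}{5} + \frac{9 Y}{5}$)
$93 x{\left(7,o{\left(0 \right)} \right)} \left(-20\right) = 93 \left(- \frac{8}{5} + \frac{1}{5} \cdot 7 + \frac{9}{5} \cdot 4\right) \left(-20\right) = 93 \left(- \frac{8}{5} + \frac{7}{5} + \frac{36}{5}\right) \left(-20\right) = 93 \cdot 7 \left(-20\right) = 651 \left(-20\right) = -13020$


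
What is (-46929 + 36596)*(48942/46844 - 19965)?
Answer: 4831666977747/23422 ≈ 2.0629e+8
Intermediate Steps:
(-46929 + 36596)*(48942/46844 - 19965) = -10333*(48942*(1/46844) - 19965) = -10333*(24471/23422 - 19965) = -10333*(-467595759/23422) = 4831666977747/23422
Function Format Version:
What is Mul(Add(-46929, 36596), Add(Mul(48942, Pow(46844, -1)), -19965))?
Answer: Rational(4831666977747, 23422) ≈ 2.0629e+8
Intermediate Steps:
Mul(Add(-46929, 36596), Add(Mul(48942, Pow(46844, -1)), -19965)) = Mul(-10333, Add(Mul(48942, Rational(1, 46844)), -19965)) = Mul(-10333, Add(Rational(24471, 23422), -19965)) = Mul(-10333, Rational(-467595759, 23422)) = Rational(4831666977747, 23422)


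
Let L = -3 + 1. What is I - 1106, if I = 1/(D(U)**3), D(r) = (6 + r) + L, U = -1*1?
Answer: -29861/27 ≈ -1106.0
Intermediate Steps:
L = -2
U = -1
D(r) = 4 + r (D(r) = (6 + r) - 2 = 4 + r)
I = 1/27 (I = 1/((4 - 1)**3) = 1/(3**3) = 1/27 ≈ 0.037037)
I - 1106 = 1/27 - 1106 = -29861/27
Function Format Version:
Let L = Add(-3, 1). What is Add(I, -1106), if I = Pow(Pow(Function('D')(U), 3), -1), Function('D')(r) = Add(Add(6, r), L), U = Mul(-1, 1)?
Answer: Rational(-29861, 27) ≈ -1106.0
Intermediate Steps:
L = -2
U = -1
Function('D')(r) = Add(4, r) (Function('D')(r) = Add(Add(6, r), -2) = Add(4, r))
I = Rational(1, 27) (I = Pow(Pow(Add(4, -1), 3), -1) = Pow(Pow(3, 3), -1) = Pow(27, -1) = Rational(1, 27) ≈ 0.037037)
Add(I, -1106) = Add(Rational(1, 27), -1106) = Rational(-29861, 27)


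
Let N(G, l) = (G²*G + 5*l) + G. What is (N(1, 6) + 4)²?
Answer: 1296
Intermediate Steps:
N(G, l) = G + G³ + 5*l (N(G, l) = (G³ + 5*l) + G = G + G³ + 5*l)
(N(1, 6) + 4)² = ((1 + 1³ + 5*6) + 4)² = ((1 + 1 + 30) + 4)² = (32 + 4)² = 36² = 1296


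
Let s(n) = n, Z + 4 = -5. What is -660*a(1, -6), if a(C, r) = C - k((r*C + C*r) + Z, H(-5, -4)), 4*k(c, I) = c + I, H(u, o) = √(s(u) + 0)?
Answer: -4125 + 165*I*√5 ≈ -4125.0 + 368.95*I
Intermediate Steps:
Z = -9 (Z = -4 - 5 = -9)
H(u, o) = √u (H(u, o) = √(u + 0) = √u)
k(c, I) = I/4 + c/4 (k(c, I) = (c + I)/4 = (I + c)/4 = I/4 + c/4)
a(C, r) = 9/4 + C - C*r/2 - I*√5/4 (a(C, r) = C - (√(-5)/4 + ((r*C + C*r) - 9)/4) = C - ((I*√5)/4 + ((C*r + C*r) - 9)/4) = C - (I*√5/4 + (2*C*r - 9)/4) = C - (I*√5/4 + (-9 + 2*C*r)/4) = C - (I*√5/4 + (-9/4 + C*r/2)) = C - (-9/4 + C*r/2 + I*√5/4) = C + (9/4 - C*r/2 - I*√5/4) = 9/4 + C - C*r/2 - I*√5/4)
-660*a(1, -6) = -660*(9/4 + 1 - ½*1*(-6) - I*√5/4) = -660*(9/4 + 1 + 3 - I*√5/4) = -660*(25/4 - I*√5/4) = -4125 + 165*I*√5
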